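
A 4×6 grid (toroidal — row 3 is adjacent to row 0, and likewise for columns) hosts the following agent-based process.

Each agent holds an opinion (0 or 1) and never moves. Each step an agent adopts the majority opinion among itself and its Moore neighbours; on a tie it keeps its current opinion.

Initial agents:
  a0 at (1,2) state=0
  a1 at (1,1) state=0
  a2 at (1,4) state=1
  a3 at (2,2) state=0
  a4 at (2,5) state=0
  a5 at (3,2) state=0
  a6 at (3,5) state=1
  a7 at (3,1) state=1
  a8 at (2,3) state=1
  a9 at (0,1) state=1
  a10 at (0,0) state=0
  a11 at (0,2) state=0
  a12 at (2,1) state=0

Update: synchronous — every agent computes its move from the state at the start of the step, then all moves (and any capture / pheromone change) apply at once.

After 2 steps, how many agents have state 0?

10

t=1: a0@(1,2):0 a1@(1,1):0 a2@(1,4):1 a3@(2,2):0 a4@(2,5):1 a5@(3,2):0 a6@(3,5):0 a7@(3,1):0 a8@(2,3):0 a9@(0,1):0 a10@(0,0):1 a11@(0,2):0 a12@(2,1):0
t=2: a0@(1,2):0 a1@(1,1):0 a2@(1,4):1 a3@(2,2):0 a4@(2,5):1 a5@(3,2):0 a6@(3,5):1 a7@(3,1):0 a8@(2,3):0 a9@(0,1):0 a10@(0,0):0 a11@(0,2):0 a12@(2,1):0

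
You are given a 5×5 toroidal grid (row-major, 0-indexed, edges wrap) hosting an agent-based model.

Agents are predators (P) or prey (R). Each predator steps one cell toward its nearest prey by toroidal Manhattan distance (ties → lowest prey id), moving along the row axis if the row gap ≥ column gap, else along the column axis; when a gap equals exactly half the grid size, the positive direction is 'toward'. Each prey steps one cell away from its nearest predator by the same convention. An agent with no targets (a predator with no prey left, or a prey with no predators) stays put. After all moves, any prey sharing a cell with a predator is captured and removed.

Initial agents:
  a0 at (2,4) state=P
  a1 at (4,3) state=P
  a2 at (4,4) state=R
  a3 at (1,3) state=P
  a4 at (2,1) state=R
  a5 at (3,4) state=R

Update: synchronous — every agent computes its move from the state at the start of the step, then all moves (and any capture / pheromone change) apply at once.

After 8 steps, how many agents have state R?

t=1: a0@(3,4):P a1@(4,4):P a2@(4,0):R a3@(0,3):P a4@(2,2):R
t=2: a0@(4,4):P a1@(4,0):P a2@(4,1):R a3@(0,4):P a4@(2,1):R
t=3: a0@(4,0):P a1@(4,1):P a2@(4,2):R a3@(0,0):P a4@(1,1):R
t=4: a0@(4,1):P a1@(4,2):P a2@(4,3):R a3@(1,0):P a4@(2,1):R
t=5: a0@(4,2):P a1@(4,3):P a2@(4,4):R a3@(2,0):P a4@(1,1):R
t=6: a0@(4,3):P a1@(4,4):P a2@(4,0):R a3@(1,0):P a4@(0,1):R
t=7: a0@(4,4):P a1@(4,0):P a2@(4,1):R a3@(0,0):P a4@(4,1):R
t=8: a0@(4,0):P a1@(4,1):P a2@(4,2):R a3@(4,0):P a4@(4,2):R

2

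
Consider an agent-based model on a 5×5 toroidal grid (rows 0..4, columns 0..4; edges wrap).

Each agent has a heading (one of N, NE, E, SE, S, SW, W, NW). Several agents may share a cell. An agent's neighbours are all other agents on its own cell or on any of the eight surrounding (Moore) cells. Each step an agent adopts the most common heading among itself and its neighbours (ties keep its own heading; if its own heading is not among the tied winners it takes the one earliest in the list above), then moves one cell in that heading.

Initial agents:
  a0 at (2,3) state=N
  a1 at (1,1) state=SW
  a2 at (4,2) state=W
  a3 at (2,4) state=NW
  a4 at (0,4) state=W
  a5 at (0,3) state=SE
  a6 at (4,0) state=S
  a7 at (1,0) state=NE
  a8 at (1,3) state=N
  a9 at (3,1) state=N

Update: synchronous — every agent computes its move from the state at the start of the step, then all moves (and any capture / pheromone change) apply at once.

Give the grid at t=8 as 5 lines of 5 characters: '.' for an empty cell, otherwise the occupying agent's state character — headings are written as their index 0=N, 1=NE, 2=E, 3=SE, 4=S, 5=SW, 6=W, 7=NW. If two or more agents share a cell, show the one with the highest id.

00..0
.....
.....
...0.
...00

t=1: a0@(1,3):N a1@(2,0):SW a2@(4,1):W a3@(1,4):N a4@(0,3):W a5@(0,2):W a6@(0,0):S a7@(0,1):NE a8@(0,3):N a9@(2,1):N
t=2: a0@(0,3):N a1@(1,0):N a2@(4,0):W a3@(0,4):N a4@(4,3):N a5@(0,1):W a6@(1,0):S a7@(0,0):W a8@(4,3):N a9@(1,1):N
t=3: a0@(4,3):N a1@(0,0):N a2@(4,4):W a3@(4,4):N a4@(3,3):N a5@(0,0):W a6@(0,0):N a7@(0,4):W a8@(3,3):N a9@(0,1):N
t=4: a0@(3,3):N a1@(4,0):N a2@(3,4):N a3@(3,4):N a4@(2,3):N a5@(4,0):N a6@(4,0):N a7@(4,4):N a8@(2,3):N a9@(4,1):N
t=5: a0@(2,3):N a1@(3,0):N a2@(2,4):N a3@(2,4):N a4@(1,3):N a5@(3,0):N a6@(3,0):N a7@(3,4):N a8@(1,3):N a9@(3,1):N
t=6: a0@(1,3):N a1@(2,0):N a2@(1,4):N a3@(1,4):N a4@(0,3):N a5@(2,0):N a6@(2,0):N a7@(2,4):N a8@(0,3):N a9@(2,1):N
t=7: a0@(0,3):N a1@(1,0):N a2@(0,4):N a3@(0,4):N a4@(4,3):N a5@(1,0):N a6@(1,0):N a7@(1,4):N a8@(4,3):N a9@(1,1):N
t=8: a0@(4,3):N a1@(0,0):N a2@(4,4):N a3@(4,4):N a4@(3,3):N a5@(0,0):N a6@(0,0):N a7@(0,4):N a8@(3,3):N a9@(0,1):N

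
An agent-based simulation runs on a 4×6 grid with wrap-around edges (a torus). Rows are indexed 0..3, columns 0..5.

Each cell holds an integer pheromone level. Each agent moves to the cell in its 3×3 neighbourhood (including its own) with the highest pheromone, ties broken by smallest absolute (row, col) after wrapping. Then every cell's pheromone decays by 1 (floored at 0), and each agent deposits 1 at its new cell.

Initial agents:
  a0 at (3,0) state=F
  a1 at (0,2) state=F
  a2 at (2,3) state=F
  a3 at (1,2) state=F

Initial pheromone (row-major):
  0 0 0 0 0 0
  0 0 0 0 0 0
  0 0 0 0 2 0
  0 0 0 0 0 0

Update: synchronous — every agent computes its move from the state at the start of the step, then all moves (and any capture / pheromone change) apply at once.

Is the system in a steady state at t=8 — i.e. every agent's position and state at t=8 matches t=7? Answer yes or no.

t=1: a0@(0,0) a1@(0,1) a2@(2,4) a3@(0,1) | pheromone: 1 2 0 0 0 0 / 0 0 0 0 0 0 / 0 0 0 0 2 0 / 0 0 0 0 0 0
t=2: a0@(0,1) a1@(0,1) a2@(2,4) a3@(0,1) | pheromone: 0 4 0 0 0 0 / 0 0 0 0 0 0 / 0 0 0 0 2 0 / 0 0 0 0 0 0
t=3: a0@(0,1) a1@(0,1) a2@(2,4) a3@(0,1) | pheromone: 0 6 0 0 0 0 / 0 0 0 0 0 0 / 0 0 0 0 2 0 / 0 0 0 0 0 0
t=4: a0@(0,1) a1@(0,1) a2@(2,4) a3@(0,1) | pheromone: 0 8 0 0 0 0 / 0 0 0 0 0 0 / 0 0 0 0 2 0 / 0 0 0 0 0 0
t=5: a0@(0,1) a1@(0,1) a2@(2,4) a3@(0,1) | pheromone: 0 10 0 0 0 0 / 0 0 0 0 0 0 / 0 0 0 0 2 0 / 0 0 0 0 0 0
t=6: a0@(0,1) a1@(0,1) a2@(2,4) a3@(0,1) | pheromone: 0 12 0 0 0 0 / 0 0 0 0 0 0 / 0 0 0 0 2 0 / 0 0 0 0 0 0
t=7: a0@(0,1) a1@(0,1) a2@(2,4) a3@(0,1) | pheromone: 0 14 0 0 0 0 / 0 0 0 0 0 0 / 0 0 0 0 2 0 / 0 0 0 0 0 0
t=8: a0@(0,1) a1@(0,1) a2@(2,4) a3@(0,1) | pheromone: 0 16 0 0 0 0 / 0 0 0 0 0 0 / 0 0 0 0 2 0 / 0 0 0 0 0 0

yes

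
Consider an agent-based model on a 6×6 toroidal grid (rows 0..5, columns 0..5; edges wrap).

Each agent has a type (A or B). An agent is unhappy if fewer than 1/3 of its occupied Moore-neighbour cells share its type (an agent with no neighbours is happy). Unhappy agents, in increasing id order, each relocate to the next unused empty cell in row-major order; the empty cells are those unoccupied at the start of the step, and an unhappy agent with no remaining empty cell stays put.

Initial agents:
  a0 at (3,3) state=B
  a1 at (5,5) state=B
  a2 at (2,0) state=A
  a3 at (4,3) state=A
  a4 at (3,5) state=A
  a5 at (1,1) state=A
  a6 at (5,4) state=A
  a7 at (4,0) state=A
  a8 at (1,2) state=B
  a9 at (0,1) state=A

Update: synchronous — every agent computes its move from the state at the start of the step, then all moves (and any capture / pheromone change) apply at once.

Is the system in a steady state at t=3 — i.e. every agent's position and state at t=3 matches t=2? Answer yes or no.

t=1: a0@(0,0):B a1@(0,2):B a2@(2,0):A a3@(4,3):A a4@(3,5):A a5@(1,1):A a6@(5,4):A a7@(4,0):A a8@(0,3):B a9@(0,1):A
t=2: a0@(0,4):B a1@(0,2):B a2@(2,0):A a3@(4,3):A a4@(3,5):A a5@(1,1):A a6@(5,4):A a7@(4,0):A a8@(0,3):B a9@(0,1):A
t=3: (unchanged — steady state)

yes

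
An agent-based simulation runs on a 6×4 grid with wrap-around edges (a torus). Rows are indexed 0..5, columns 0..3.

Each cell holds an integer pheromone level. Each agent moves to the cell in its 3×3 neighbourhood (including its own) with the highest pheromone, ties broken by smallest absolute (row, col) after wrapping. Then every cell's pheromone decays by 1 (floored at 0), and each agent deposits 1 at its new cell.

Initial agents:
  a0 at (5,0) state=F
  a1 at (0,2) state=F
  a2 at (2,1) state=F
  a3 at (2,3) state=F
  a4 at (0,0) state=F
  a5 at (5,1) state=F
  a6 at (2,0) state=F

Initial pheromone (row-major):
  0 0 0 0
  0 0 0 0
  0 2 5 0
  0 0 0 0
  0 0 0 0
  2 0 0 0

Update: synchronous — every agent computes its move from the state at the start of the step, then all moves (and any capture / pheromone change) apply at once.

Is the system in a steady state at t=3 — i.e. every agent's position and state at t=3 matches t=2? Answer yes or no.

yes

t=1: a0@(5,0) a1@(0,1) a2@(2,2) a3@(2,2) a4@(5,0) a5@(5,0) a6@(2,1) | pheromone: 0 1 0 0 / 0 0 0 0 / 0 2 6 0 / 0 0 0 0 / 0 0 0 0 / 4 0 0 0
t=2: a0@(5,0) a1@(5,0) a2@(2,2) a3@(2,2) a4@(5,0) a5@(5,0) a6@(2,2) | pheromone: 0 0 0 0 / 0 0 0 0 / 0 1 8 0 / 0 0 0 0 / 0 0 0 0 / 7 0 0 0
t=3: a0@(5,0) a1@(5,0) a2@(2,2) a3@(2,2) a4@(5,0) a5@(5,0) a6@(2,2) | pheromone: 0 0 0 0 / 0 0 0 0 / 0 0 10 0 / 0 0 0 0 / 0 0 0 0 / 10 0 0 0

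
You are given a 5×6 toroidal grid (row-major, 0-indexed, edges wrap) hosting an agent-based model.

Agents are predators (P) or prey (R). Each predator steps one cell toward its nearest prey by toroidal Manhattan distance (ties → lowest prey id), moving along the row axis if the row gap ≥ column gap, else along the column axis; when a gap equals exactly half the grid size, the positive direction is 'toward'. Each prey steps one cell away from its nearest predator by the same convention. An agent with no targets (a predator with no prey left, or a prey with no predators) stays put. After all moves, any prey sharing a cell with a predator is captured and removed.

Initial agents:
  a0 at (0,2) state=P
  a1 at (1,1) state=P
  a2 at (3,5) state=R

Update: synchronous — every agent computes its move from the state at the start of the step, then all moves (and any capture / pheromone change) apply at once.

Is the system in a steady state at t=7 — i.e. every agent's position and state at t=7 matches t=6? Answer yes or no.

t=1: a0@(0,3):P a1@(2,1):P a2@(4,5):R
t=2: a0@(0,4):P a1@(3,1):P a2@(4,0):R
t=3: a0@(0,5):P a1@(4,1):P a2@(0,0):R
t=4: a0@(0,0):P a1@(0,1):P
t=5: (unchanged — steady state)

yes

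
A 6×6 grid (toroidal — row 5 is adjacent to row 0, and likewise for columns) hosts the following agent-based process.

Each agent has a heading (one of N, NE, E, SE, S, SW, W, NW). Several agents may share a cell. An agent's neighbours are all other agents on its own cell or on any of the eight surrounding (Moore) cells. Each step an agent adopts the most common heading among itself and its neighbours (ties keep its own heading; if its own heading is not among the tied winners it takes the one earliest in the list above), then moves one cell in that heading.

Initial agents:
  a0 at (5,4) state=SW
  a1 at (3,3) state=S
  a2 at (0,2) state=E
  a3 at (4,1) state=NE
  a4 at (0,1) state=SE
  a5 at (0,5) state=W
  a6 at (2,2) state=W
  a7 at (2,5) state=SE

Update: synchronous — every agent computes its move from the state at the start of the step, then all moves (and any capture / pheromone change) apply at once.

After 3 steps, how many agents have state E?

t=1: a0@(0,3):SW a1@(4,3):S a2@(0,3):E a3@(3,2):NE a4@(1,2):SE a5@(0,4):W a6@(2,1):W a7@(3,0):SE
t=2: a0@(1,2):SW a1@(5,3):S a2@(0,4):E a3@(2,3):NE a4@(2,3):SE a5@(0,3):W a6@(3,2):SE a7@(4,1):SE
t=3: a0@(2,1):SW a1@(0,3):S a2@(0,5):E a3@(3,4):SE a4@(3,4):SE a5@(0,2):W a6@(4,3):SE a7@(5,2):SE

1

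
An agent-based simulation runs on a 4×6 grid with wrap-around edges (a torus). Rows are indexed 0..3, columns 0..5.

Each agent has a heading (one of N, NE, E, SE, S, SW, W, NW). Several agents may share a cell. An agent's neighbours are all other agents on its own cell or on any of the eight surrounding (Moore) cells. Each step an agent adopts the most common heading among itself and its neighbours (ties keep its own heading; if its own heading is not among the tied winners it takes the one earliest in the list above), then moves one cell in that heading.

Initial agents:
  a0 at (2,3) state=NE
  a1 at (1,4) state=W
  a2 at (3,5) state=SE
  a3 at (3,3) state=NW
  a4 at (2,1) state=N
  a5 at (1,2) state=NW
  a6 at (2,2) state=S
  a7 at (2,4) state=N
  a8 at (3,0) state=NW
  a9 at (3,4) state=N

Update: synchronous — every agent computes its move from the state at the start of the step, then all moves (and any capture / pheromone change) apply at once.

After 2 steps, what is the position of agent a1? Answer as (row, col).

(0, 3)

t=1: a0@(1,3):N a1@(1,3):W a2@(2,5):N a3@(2,3):N a4@(1,0):NW a5@(0,1):NW a6@(1,1):NW a7@(1,4):N a8@(2,5):NW a9@(2,4):N
t=2: a0@(0,3):N a1@(0,3):N a2@(1,5):N a3@(1,3):N a4@(0,5):NW a5@(3,0):NW a6@(0,0):NW a7@(0,4):N a8@(1,5):N a9@(1,4):N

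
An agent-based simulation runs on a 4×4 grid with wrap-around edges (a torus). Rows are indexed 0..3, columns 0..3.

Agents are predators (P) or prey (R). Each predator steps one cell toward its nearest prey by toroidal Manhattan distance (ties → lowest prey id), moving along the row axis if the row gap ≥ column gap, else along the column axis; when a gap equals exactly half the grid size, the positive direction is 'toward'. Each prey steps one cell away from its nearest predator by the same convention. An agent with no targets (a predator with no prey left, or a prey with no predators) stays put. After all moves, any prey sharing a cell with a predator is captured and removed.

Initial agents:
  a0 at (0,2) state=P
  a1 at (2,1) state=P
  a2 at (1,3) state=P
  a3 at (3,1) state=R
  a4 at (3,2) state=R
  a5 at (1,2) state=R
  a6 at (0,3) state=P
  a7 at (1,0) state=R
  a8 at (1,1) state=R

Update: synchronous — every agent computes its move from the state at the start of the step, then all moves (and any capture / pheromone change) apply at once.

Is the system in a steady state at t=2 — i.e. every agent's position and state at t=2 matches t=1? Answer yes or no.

no

t=1: a0@(3,2):P a1@(3,1):P a2@(1,2):P a3@(0,1):R a4@(2,2):R a5@(2,2):R a6@(3,3):P a7@(1,1):R a8@(0,1):R
t=2: a0@(2,2):P a1@(0,1):P a2@(2,2):P a3@(1,1):R a4@(1,2):R a5@(1,2):R a6@(2,3):P a7@(1,0):R a8@(1,1):R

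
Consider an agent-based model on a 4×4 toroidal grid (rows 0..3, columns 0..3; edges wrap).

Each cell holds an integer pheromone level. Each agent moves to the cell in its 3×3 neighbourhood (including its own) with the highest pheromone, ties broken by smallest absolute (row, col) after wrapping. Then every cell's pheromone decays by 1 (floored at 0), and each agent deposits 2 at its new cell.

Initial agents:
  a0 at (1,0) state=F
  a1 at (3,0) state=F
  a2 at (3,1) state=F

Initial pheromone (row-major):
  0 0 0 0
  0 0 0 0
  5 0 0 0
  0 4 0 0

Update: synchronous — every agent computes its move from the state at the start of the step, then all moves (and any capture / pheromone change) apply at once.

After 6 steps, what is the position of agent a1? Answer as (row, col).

t=1: a0@(2,0) a1@(2,0) a2@(2,0) | pheromone: 0 0 0 0 / 0 0 0 0 / 10 0 0 0 / 0 3 0 0
t=2: a0@(2,0) a1@(2,0) a2@(2,0) | pheromone: 0 0 0 0 / 0 0 0 0 / 15 0 0 0 / 0 2 0 0
t=3: a0@(2,0) a1@(2,0) a2@(2,0) | pheromone: 0 0 0 0 / 0 0 0 0 / 20 0 0 0 / 0 1 0 0
t=4: a0@(2,0) a1@(2,0) a2@(2,0) | pheromone: 0 0 0 0 / 0 0 0 0 / 25 0 0 0 / 0 0 0 0
t=5: a0@(2,0) a1@(2,0) a2@(2,0) | pheromone: 0 0 0 0 / 0 0 0 0 / 30 0 0 0 / 0 0 0 0
t=6: a0@(2,0) a1@(2,0) a2@(2,0) | pheromone: 0 0 0 0 / 0 0 0 0 / 35 0 0 0 / 0 0 0 0

(2, 0)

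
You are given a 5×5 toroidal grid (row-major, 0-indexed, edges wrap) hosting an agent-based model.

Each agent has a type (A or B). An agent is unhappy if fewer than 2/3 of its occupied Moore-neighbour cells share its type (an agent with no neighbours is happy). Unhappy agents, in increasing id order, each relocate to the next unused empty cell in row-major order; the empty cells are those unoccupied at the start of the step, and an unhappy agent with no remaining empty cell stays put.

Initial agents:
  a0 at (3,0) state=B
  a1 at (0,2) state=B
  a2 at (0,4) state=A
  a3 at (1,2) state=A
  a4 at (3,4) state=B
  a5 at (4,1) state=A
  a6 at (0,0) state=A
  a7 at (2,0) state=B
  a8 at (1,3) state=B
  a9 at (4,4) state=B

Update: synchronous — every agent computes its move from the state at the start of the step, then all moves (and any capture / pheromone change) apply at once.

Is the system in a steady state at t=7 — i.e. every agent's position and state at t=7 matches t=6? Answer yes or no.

no

t=1: a0@(3,0):B a1@(0,1):B a2@(0,3):A a3@(1,0):A a4@(3,4):B a5@(1,1):A a6@(0,0):A a7@(2,0):B a8@(1,4):B a9@(2,1):B
t=2: a0@(3,0):B a1@(0,2):B a2@(0,4):A a3@(1,2):A a4@(3,4):B a5@(1,3):A a6@(2,2):A a7@(2,0):B a8@(2,3):B a9@(2,4):B
t=3: a0@(3,0):B a1@(0,0):B a2@(0,4):A a3@(0,1):A a4@(3,4):B a5@(0,3):A a6@(2,2):A a7@(2,0):B a8@(1,0):B a9@(2,4):B
t=4: a0@(3,0):B a1@(0,2):B a2@(1,1):A a3@(1,2):A a4@(3,4):B a5@(0,3):A a6@(2,2):A a7@(2,0):B a8@(1,3):B a9@(2,4):B
t=5: a0@(3,0):B a1@(0,0):B a2@(0,1):A a3@(0,4):A a4@(3,4):B a5@(1,0):A a6@(2,2):A a7@(2,0):B a8@(1,4):B a9@(2,4):B
t=6: a0@(3,0):B a1@(0,2):B a2@(0,3):A a3@(1,1):A a4@(3,4):B a5@(1,2):A a6@(2,2):A a7@(2,0):B a8@(1,3):B a9@(2,4):B
t=7: a0@(3,0):B a1@(0,0):B a2@(0,1):A a3@(0,4):A a4@(3,4):B a5@(1,0):A a6@(2,2):A a7@(2,0):B a8@(1,4):B a9@(2,4):B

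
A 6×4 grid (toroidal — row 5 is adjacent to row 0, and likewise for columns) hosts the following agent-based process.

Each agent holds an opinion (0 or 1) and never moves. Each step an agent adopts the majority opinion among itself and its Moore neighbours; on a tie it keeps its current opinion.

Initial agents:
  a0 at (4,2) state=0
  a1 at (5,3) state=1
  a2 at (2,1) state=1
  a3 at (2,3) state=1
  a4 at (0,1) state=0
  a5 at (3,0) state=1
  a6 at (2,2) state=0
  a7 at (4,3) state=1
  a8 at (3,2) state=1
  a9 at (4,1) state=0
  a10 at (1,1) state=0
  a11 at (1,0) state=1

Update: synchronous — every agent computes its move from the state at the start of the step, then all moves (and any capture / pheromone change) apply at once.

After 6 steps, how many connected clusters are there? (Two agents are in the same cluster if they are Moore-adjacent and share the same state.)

1

t=1: a0@(4,2):1 a1@(5,3):1 a2@(2,1):1 a3@(2,3):1 a4@(0,1):0 a5@(3,0):1 a6@(2,2):1 a7@(4,3):1 a8@(3,2):1 a9@(4,1):0 a10@(1,1):0 a11@(1,0):1
t=2: a0@(4,2):1 a1@(5,3):1 a2@(2,1):1 a3@(2,3):1 a4@(0,1):0 a5@(3,0):1 a6@(2,2):1 a7@(4,3):1 a8@(3,2):1 a9@(4,1):1 a10@(1,1):1 a11@(1,0):1
t=3: a0@(4,2):1 a1@(5,3):1 a2@(2,1):1 a3@(2,3):1 a4@(0,1):1 a5@(3,0):1 a6@(2,2):1 a7@(4,3):1 a8@(3,2):1 a9@(4,1):1 a10@(1,1):1 a11@(1,0):1
t=4: (unchanged — steady state)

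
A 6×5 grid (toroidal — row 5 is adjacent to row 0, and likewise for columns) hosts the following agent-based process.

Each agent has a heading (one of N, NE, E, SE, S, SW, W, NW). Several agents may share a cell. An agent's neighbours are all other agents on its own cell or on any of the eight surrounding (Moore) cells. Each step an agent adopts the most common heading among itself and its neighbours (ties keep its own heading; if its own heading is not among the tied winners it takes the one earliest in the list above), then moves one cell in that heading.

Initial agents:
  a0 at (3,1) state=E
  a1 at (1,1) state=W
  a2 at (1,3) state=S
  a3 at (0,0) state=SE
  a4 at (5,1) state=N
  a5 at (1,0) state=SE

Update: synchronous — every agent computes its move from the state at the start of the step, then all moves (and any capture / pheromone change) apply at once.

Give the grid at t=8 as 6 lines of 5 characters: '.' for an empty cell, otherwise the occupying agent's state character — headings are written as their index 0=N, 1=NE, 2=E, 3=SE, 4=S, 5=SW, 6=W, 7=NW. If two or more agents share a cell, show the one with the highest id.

t=1: a0@(3,2):E a1@(2,2):SE a2@(2,3):S a3@(1,1):SE a4@(4,1):N a5@(2,1):SE
t=2: a0@(4,3):SE a1@(3,3):SE a2@(3,3):S a3@(2,2):SE a4@(3,1):N a5@(3,2):SE
t=3: a0@(5,4):SE a1@(4,4):SE a2@(4,4):SE a3@(3,3):SE a4@(4,2):SE a5@(4,3):SE
t=4: a0@(0,0):SE a1@(5,0):SE a2@(5,0):SE a3@(4,4):SE a4@(5,3):SE a5@(5,4):SE
t=5: a0@(1,1):SE a1@(0,1):SE a2@(0,1):SE a3@(5,0):SE a4@(0,4):SE a5@(0,0):SE
t=6: a0@(2,2):SE a1@(1,2):SE a2@(1,2):SE a3@(0,1):SE a4@(1,0):SE a5@(1,1):SE
t=7: a0@(3,3):SE a1@(2,3):SE a2@(2,3):SE a3@(1,2):SE a4@(2,1):SE a5@(2,2):SE
t=8: a0@(4,4):SE a1@(3,4):SE a2@(3,4):SE a3@(2,3):SE a4@(3,2):SE a5@(3,3):SE

.....
.....
...3.
..333
....3
.....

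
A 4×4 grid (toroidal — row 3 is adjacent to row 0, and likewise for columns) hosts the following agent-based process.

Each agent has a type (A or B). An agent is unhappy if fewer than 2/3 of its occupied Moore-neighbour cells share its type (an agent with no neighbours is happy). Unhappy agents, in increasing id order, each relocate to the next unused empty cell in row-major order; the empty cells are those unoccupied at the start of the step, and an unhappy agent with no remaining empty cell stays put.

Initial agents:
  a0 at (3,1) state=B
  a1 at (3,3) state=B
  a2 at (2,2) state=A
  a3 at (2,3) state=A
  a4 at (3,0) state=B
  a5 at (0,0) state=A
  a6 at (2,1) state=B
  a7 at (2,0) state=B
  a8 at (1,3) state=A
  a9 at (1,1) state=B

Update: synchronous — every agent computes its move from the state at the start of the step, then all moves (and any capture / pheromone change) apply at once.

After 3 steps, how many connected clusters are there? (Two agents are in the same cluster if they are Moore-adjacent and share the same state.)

2

t=1: a0@(0,1):B a1@(0,2):B a2@(0,3):A a3@(1,0):A a4@(3,0):B a5@(1,2):A a6@(2,1):B a7@(2,0):B a8@(1,3):A a9@(3,2):B
t=2: a0@(0,0):B a1@(1,1):B a2@(2,2):A a3@(2,3):A a4@(3,0):B a5@(3,1):A a6@(3,3):B a7@(2,0):B a8@(1,3):A a9@(3,2):B
t=3: a0@(0,1):B a1@(1,1):B a2@(0,2):A a3@(0,3):A a4@(1,0):B a5@(1,2):A a6@(3,3):B a7@(2,1):B a8@(1,3):A a9@(3,2):B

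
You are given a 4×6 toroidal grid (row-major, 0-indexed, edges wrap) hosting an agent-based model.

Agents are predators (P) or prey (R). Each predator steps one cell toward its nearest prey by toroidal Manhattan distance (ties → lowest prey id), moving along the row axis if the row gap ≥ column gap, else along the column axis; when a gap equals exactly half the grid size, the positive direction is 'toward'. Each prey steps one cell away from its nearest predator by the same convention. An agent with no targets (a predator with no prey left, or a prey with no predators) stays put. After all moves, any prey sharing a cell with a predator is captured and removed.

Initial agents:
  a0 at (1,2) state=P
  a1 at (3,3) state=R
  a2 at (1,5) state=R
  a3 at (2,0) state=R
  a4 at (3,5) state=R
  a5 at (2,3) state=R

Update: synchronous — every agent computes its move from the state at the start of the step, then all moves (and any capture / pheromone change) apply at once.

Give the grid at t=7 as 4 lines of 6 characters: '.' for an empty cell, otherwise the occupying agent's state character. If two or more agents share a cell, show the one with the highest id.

t=1: a0@(2,2):P a1@(2,3):R a2@(1,4):R a3@(2,5):R a4@(3,4):R a5@(3,3):R
t=2: a0@(2,3):P a1@(2,4):R a2@(1,5):R a3@(2,4):R a4@(3,5):R a5@(0,3):R
t=3: a0@(2,4):P a1@(2,5):R a2@(1,0):R a3@(2,5):R a4@(3,0):R a5@(3,3):R
t=4: a0@(2,5):P a1@(2,0):R a2@(1,1):R a3@(2,0):R a4@(3,1):R a5@(0,3):R
t=5: a0@(2,0):P a1@(2,1):R a2@(1,2):R a3@(2,1):R a4@(3,2):R a5@(3,3):R
t=6: a0@(2,1):P a1@(2,2):R a2@(1,3):R a3@(2,2):R a4@(3,3):R a5@(3,2):R
t=7: a0@(2,2):P a1@(2,3):R a2@(1,4):R a3@(2,3):R a4@(3,4):R a5@(0,2):R

..R...
....R.
..PR..
....R.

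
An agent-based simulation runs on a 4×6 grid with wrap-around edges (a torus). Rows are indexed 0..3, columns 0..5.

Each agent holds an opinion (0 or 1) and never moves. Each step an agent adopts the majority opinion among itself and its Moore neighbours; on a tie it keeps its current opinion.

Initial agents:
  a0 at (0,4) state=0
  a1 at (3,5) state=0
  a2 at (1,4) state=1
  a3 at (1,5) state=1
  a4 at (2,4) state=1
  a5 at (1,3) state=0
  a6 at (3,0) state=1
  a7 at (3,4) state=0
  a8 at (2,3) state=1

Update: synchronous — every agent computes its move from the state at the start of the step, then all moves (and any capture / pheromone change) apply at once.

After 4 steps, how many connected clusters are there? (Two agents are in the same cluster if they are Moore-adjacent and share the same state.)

t=1: a0@(0,4):0 a1@(3,5):0 a2@(1,4):1 a3@(1,5):1 a4@(2,4):1 a5@(1,3):1 a6@(3,0):1 a7@(3,4):0 a8@(2,3):1
t=2: (unchanged — steady state)

3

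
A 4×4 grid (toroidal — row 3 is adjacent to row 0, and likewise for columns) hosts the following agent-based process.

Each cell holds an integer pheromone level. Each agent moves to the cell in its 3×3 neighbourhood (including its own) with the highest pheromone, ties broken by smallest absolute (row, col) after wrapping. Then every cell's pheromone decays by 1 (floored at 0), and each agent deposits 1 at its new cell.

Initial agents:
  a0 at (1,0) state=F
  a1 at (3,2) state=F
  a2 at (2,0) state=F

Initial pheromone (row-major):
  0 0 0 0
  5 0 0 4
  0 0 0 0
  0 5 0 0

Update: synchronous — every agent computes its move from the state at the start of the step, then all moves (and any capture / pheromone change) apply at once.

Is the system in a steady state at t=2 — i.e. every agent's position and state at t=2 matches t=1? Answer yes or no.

yes

t=1: a0@(1,0) a1@(3,1) a2@(1,0) | pheromone: 0 0 0 0 / 6 0 0 3 / 0 0 0 0 / 0 5 0 0
t=2: a0@(1,0) a1@(3,1) a2@(1,0) | pheromone: 0 0 0 0 / 7 0 0 2 / 0 0 0 0 / 0 5 0 0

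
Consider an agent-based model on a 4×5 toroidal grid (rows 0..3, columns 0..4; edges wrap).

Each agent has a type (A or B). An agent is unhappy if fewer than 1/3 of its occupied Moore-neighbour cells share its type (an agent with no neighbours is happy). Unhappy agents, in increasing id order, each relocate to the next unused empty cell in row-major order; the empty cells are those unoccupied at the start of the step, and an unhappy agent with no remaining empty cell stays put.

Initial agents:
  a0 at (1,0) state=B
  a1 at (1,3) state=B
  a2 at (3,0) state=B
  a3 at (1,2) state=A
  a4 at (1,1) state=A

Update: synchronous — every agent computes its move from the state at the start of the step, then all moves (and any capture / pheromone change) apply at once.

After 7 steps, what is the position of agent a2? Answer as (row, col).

t=1: a0@(0,0):B a1@(0,1):B a2@(3,0):B a3@(1,2):A a4@(1,1):A
t=2: (unchanged — steady state)

(3, 0)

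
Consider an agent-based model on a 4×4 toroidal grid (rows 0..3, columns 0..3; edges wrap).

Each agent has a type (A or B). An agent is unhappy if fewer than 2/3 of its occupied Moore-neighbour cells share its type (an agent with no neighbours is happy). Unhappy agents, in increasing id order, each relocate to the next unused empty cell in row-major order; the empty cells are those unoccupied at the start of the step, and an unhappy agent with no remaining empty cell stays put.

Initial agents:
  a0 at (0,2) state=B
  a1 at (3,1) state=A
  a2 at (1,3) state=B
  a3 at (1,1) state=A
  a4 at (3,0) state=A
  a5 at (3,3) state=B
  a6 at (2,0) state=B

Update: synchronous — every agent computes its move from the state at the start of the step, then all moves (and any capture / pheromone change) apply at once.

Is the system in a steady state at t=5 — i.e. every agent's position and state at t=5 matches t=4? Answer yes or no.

t=1: a0@(0,0):B a1@(0,1):A a2@(1,3):B a3@(0,3):A a4@(1,0):A a5@(3,3):B a6@(1,2):B
t=2: a0@(0,2):B a1@(1,1):A a2@(2,0):B a3@(2,1):A a4@(2,2):A a5@(2,3):B a6@(3,0):B
t=3: a0@(0,0):B a1@(0,1):A a2@(0,3):B a3@(1,0):A a4@(2,2):A a5@(2,3):B a6@(3,0):B
t=4: a0@(0,2):B a1@(1,1):A a2@(0,3):B a3@(1,2):A a4@(1,3):A a5@(2,0):B a6@(3,0):B
t=5: a0@(0,0):B a1@(0,1):A a2@(1,0):B a3@(2,1):A a4@(2,2):A a5@(2,3):B a6@(3,0):B

no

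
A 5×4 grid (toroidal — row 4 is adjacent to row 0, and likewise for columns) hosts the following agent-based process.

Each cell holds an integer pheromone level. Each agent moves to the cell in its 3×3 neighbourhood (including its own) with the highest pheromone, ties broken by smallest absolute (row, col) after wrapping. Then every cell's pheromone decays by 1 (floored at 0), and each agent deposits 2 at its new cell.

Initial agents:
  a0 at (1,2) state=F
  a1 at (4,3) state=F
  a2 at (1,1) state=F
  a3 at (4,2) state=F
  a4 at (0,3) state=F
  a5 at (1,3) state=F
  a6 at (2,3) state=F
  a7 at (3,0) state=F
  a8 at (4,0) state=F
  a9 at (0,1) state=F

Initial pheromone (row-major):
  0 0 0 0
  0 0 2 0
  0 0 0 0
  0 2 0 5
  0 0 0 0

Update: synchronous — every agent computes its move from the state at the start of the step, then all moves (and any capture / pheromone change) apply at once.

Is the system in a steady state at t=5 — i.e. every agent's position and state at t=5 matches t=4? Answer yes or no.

yes

t=1: a0@(1,2) a1@(3,3) a2@(1,2) a3@(3,3) a4@(1,2) a5@(1,2) a6@(3,3) a7@(3,3) a8@(3,3) a9@(1,2) | pheromone: 0 0 0 0 / 0 0 11 0 / 0 0 0 0 / 0 1 0 14 / 0 0 0 0
t=2: a0@(1,2) a1@(3,3) a2@(1,2) a3@(3,3) a4@(1,2) a5@(1,2) a6@(3,3) a7@(3,3) a8@(3,3) a9@(1,2) | pheromone: 0 0 0 0 / 0 0 20 0 / 0 0 0 0 / 0 0 0 23 / 0 0 0 0
t=3: a0@(1,2) a1@(3,3) a2@(1,2) a3@(3,3) a4@(1,2) a5@(1,2) a6@(3,3) a7@(3,3) a8@(3,3) a9@(1,2) | pheromone: 0 0 0 0 / 0 0 29 0 / 0 0 0 0 / 0 0 0 32 / 0 0 0 0
t=4: a0@(1,2) a1@(3,3) a2@(1,2) a3@(3,3) a4@(1,2) a5@(1,2) a6@(3,3) a7@(3,3) a8@(3,3) a9@(1,2) | pheromone: 0 0 0 0 / 0 0 38 0 / 0 0 0 0 / 0 0 0 41 / 0 0 0 0
t=5: a0@(1,2) a1@(3,3) a2@(1,2) a3@(3,3) a4@(1,2) a5@(1,2) a6@(3,3) a7@(3,3) a8@(3,3) a9@(1,2) | pheromone: 0 0 0 0 / 0 0 47 0 / 0 0 0 0 / 0 0 0 50 / 0 0 0 0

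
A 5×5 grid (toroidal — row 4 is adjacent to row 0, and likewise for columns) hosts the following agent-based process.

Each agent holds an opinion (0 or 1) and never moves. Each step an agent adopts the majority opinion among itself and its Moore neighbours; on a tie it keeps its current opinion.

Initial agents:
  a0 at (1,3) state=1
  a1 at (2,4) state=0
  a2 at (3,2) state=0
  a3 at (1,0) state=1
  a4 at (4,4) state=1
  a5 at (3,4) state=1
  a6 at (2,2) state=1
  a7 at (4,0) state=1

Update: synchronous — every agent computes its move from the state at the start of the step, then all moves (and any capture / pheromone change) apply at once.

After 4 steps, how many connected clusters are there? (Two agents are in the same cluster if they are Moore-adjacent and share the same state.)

2

t=1: a0@(1,3):1 a1@(2,4):1 a2@(3,2):0 a3@(1,0):1 a4@(4,4):1 a5@(3,4):1 a6@(2,2):1 a7@(4,0):1
t=2: (unchanged — steady state)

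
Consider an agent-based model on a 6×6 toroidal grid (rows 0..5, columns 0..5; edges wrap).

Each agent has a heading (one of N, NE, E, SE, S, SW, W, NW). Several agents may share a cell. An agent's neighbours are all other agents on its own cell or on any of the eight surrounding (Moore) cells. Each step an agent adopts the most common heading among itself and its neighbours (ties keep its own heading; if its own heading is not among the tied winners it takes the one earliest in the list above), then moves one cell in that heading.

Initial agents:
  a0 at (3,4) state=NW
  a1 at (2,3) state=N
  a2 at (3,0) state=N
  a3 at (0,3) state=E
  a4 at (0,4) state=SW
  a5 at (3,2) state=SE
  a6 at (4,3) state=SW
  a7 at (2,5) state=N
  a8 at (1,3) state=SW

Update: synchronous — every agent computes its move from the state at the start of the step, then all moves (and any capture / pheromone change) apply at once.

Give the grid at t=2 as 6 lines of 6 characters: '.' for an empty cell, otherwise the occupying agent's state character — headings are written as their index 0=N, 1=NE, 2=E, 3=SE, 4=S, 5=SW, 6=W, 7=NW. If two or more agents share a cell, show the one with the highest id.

.5...0
0...0.
.55...
.5....
......
....3.

t=1: a0@(2,4):N a1@(1,3):N a2@(2,0):N a3@(1,2):SW a4@(1,3):SW a5@(4,3):SE a6@(5,2):SW a7@(1,5):N a8@(2,2):SW
t=2: a0@(1,4):N a1@(2,2):SW a2@(1,0):N a3@(2,1):SW a4@(2,2):SW a5@(5,4):SE a6@(0,1):SW a7@(0,5):N a8@(3,1):SW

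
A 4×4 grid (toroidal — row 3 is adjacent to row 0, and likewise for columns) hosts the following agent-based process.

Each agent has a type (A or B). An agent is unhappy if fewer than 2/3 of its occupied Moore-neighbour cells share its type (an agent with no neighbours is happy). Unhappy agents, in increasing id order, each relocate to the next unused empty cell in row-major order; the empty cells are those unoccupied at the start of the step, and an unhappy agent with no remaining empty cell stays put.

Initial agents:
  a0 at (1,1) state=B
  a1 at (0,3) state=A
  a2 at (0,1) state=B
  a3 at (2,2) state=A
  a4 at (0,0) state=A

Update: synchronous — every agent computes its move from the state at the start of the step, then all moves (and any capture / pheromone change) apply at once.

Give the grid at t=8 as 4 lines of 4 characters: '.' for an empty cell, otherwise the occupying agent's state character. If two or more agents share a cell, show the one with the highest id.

BA..
.BA.
A...
....

t=1: a0@(0,2):B a1@(0,3):A a2@(1,0):B a3@(1,2):A a4@(1,3):A
t=2: a0@(0,0):B a1@(0,1):A a2@(1,1):B a3@(1,2):A a4@(2,0):A
t=3: a0@(0,2):B a1@(0,3):A a2@(1,0):B a3@(1,3):A a4@(2,1):A
t=4: a0@(0,0):B a1@(0,1):A a2@(1,1):B a3@(1,2):A a4@(2,0):A
t=5: a0@(0,2):B a1@(0,3):A a2@(1,0):B a3@(1,3):A a4@(2,1):A
t=6: a0@(0,0):B a1@(0,1):A a2@(1,1):B a3@(1,2):A a4@(2,0):A
t=7: a0@(0,2):B a1@(0,3):A a2@(1,0):B a3@(1,3):A a4@(2,1):A
t=8: a0@(0,0):B a1@(0,1):A a2@(1,1):B a3@(1,2):A a4@(2,0):A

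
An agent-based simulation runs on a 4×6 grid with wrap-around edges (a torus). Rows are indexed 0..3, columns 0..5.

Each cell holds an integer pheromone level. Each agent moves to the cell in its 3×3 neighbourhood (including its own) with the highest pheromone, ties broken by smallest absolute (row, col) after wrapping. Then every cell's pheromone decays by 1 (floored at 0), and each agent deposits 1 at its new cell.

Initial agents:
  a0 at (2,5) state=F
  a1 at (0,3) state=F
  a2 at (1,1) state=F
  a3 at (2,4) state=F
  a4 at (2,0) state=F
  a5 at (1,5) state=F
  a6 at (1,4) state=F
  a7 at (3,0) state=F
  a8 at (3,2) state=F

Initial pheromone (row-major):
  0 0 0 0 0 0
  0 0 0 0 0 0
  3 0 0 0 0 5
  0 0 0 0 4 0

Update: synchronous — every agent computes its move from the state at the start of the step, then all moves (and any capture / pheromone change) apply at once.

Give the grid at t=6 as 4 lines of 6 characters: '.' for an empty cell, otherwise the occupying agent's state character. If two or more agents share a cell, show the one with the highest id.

.F....
......
.....F
......

t=1: a0@(2,5) a1@(3,4) a2@(2,0) a3@(2,5) a4@(2,5) a5@(2,5) a6@(2,5) a7@(2,5) a8@(0,1) | pheromone: 0 1 0 0 0 0 / 0 0 0 0 0 0 / 3 0 0 0 0 10 / 0 0 0 0 4 0
t=2: a0@(2,5) a1@(2,5) a2@(2,5) a3@(2,5) a4@(2,5) a5@(2,5) a6@(2,5) a7@(2,5) a8@(0,1) | pheromone: 0 1 0 0 0 0 / 0 0 0 0 0 0 / 2 0 0 0 0 17 / 0 0 0 0 3 0
t=3: a0@(2,5) a1@(2,5) a2@(2,5) a3@(2,5) a4@(2,5) a5@(2,5) a6@(2,5) a7@(2,5) a8@(0,1) | pheromone: 0 1 0 0 0 0 / 0 0 0 0 0 0 / 1 0 0 0 0 24 / 0 0 0 0 2 0
t=4: a0@(2,5) a1@(2,5) a2@(2,5) a3@(2,5) a4@(2,5) a5@(2,5) a6@(2,5) a7@(2,5) a8@(0,1) | pheromone: 0 1 0 0 0 0 / 0 0 0 0 0 0 / 0 0 0 0 0 31 / 0 0 0 0 1 0
t=5: a0@(2,5) a1@(2,5) a2@(2,5) a3@(2,5) a4@(2,5) a5@(2,5) a6@(2,5) a7@(2,5) a8@(0,1) | pheromone: 0 1 0 0 0 0 / 0 0 0 0 0 0 / 0 0 0 0 0 38 / 0 0 0 0 0 0
t=6: a0@(2,5) a1@(2,5) a2@(2,5) a3@(2,5) a4@(2,5) a5@(2,5) a6@(2,5) a7@(2,5) a8@(0,1) | pheromone: 0 1 0 0 0 0 / 0 0 0 0 0 0 / 0 0 0 0 0 45 / 0 0 0 0 0 0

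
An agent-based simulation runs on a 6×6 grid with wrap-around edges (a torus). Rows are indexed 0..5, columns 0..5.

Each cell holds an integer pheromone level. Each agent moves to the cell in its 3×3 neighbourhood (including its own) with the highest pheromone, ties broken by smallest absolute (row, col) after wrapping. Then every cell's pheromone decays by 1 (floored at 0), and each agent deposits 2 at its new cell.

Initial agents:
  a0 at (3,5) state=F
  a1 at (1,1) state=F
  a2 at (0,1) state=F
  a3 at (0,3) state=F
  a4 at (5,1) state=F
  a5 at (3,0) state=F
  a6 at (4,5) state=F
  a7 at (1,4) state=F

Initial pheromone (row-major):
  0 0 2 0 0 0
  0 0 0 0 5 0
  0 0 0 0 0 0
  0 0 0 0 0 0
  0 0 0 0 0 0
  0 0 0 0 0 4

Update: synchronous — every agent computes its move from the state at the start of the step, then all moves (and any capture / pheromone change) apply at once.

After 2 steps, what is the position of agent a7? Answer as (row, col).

t=1: a0@(2,0) a1@(0,2) a2@(0,2) a3@(1,4) a4@(0,2) a5@(2,0) a6@(5,5) a7@(1,4) | pheromone: 0 0 7 0 0 0 / 0 0 0 0 8 0 / 4 0 0 0 0 0 / 0 0 0 0 0 0 / 0 0 0 0 0 0 / 0 0 0 0 0 5
t=2: a0@(2,0) a1@(0,2) a2@(0,2) a3@(1,4) a4@(0,2) a5@(2,0) a6@(5,5) a7@(1,4) | pheromone: 0 0 12 0 0 0 / 0 0 0 0 11 0 / 7 0 0 0 0 0 / 0 0 0 0 0 0 / 0 0 0 0 0 0 / 0 0 0 0 0 6

(1, 4)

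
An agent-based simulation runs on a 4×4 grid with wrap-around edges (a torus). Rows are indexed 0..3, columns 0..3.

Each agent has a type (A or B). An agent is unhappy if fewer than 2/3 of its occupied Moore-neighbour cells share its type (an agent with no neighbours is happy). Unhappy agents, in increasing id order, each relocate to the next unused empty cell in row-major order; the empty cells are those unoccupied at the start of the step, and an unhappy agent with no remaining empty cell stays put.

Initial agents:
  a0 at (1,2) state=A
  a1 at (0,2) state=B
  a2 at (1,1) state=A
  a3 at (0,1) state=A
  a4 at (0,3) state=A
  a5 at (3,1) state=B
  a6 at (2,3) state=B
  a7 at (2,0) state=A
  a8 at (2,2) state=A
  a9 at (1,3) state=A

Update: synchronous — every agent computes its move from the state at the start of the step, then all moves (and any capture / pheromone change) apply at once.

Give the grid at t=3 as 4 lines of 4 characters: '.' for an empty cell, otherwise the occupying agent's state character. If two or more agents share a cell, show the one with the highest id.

A.AA
BB.A
AB..
A..A

t=1: a0@(1,2):A a1@(0,0):B a2@(1,1):A a3@(1,0):A a4@(0,3):A a5@(2,1):B a6@(3,0):B a7@(3,2):A a8@(3,3):A a9@(1,3):A
t=2: a0@(1,2):A a1@(0,1):B a2@(0,2):A a3@(2,0):A a4@(0,3):A a5@(2,2):B a6@(2,3):B a7@(3,2):A a8@(3,1):A a9@(1,3):A
t=3: a0@(0,0):A a1@(1,0):B a2@(0,2):A a3@(2,0):A a4@(0,3):A a5@(1,1):B a6@(2,1):B a7@(3,0):A a8@(3,3):A a9@(1,3):A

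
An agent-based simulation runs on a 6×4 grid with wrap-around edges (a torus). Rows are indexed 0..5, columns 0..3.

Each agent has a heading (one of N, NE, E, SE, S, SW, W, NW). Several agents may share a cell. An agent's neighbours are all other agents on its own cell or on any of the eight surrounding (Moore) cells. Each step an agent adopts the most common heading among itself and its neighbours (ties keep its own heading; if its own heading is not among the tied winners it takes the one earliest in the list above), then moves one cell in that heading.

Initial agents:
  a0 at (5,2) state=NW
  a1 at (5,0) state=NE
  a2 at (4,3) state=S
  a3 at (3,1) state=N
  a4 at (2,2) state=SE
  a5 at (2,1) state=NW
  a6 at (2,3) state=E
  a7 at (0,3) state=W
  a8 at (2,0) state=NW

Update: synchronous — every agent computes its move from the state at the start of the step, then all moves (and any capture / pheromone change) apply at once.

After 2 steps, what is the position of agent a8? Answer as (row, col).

t=1: a0@(4,1):NW a1@(4,1):NE a2@(5,3):S a3@(2,0):NW a4@(3,3):SE a5@(1,0):NW a6@(2,0):E a7@(0,2):W a8@(1,3):NW
t=2: a0@(3,0):NW a1@(3,2):NE a2@(0,3):S a3@(1,3):NW a4@(4,0):SE a5@(0,3):NW a6@(1,3):NW a7@(0,1):W a8@(0,2):NW

(0, 2)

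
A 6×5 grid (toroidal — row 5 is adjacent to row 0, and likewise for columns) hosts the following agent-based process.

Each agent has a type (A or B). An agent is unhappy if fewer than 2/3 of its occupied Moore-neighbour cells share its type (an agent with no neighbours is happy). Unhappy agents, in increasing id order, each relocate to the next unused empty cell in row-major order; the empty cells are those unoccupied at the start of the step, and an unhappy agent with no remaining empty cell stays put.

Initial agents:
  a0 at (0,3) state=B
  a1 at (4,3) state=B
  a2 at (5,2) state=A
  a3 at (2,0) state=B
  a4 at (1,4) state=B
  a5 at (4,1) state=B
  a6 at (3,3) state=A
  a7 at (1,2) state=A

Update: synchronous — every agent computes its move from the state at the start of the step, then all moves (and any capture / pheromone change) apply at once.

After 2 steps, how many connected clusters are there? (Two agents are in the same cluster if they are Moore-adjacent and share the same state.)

t=1: a0@(0,0):B a1@(0,1):B a2@(0,2):A a3@(2,0):B a4@(1,4):B a5@(0,4):B a6@(1,0):A a7@(1,1):A
t=2: a0@(0,3):B a1@(1,2):B a2@(1,3):A a3@(2,1):B a4@(1,4):B a5@(0,4):B a6@(2,2):A a7@(2,3):A

2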